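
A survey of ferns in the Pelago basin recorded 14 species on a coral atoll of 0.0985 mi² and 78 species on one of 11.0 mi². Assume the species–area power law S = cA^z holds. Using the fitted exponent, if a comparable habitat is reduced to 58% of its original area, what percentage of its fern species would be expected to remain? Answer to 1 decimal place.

z = ln(78/14) / ln(11/0.0985) = 1.7177 / 4.7156 = 0.3642
S_new/S_old = (A_new/A_old)^z = 0.58^0.3642 = exp(0.3642 × -0.5447) = 0.82

82.0%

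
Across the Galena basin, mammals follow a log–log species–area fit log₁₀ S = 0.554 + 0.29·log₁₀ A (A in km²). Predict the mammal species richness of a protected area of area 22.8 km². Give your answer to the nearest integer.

9 species

S = 3.581 × 22.8^0.29
ln S = ln 3.581 + 0.29 × ln 22.8 = 1.2756 + 0.29 × 3.1268 = 2.1824
S = e^2.1824 ≈ 8.867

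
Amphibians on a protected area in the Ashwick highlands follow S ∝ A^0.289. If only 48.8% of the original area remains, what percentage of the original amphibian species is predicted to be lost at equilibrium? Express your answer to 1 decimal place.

18.7%

S_new/S_old = (A_new/A_old)^z = 0.488^0.289
= exp(0.289 × ln 0.488) = exp(0.289 × -0.7174) = exp(-0.2073) ≈ 0.8127
Fraction lost = 1 − 0.8127 = 0.1873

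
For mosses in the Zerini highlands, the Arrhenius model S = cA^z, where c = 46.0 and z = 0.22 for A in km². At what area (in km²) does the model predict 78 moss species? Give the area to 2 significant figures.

11 km²

78 = 46 × A^0.22  ⇒  A^0.22 = 78/46 = 1.696
ln A = ln(1.696) / 0.22 = 0.5281 / 0.22 = 2.4003
A = e^2.4003 ≈ 11.03 km²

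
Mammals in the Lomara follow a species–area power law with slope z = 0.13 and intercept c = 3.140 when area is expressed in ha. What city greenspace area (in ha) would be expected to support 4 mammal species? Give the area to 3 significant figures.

6.44 ha

4 = 3.14 × A^0.13  ⇒  A^0.13 = 4/3.14 = 1.274
ln A = ln(1.274) / 0.13 = 0.2421 / 0.13 = 1.8621
A = e^1.8621 ≈ 6.437 ha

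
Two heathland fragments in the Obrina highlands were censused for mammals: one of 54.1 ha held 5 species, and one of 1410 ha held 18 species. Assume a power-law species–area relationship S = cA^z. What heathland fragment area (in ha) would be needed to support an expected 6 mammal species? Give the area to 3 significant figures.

86.0 ha

z = ln(18/5) / ln(1410/54.1) = 1.2809 / 3.2605 = 0.3929
c = 5 / 54.1^0.3929 = 5 / 4.796 = 1.042
A = (6/1.042)^(1/0.3929) ⇒ ln A = ln(5.756)/0.3929 = 4.4549
A = e^4.4549 ≈ 86.05 ha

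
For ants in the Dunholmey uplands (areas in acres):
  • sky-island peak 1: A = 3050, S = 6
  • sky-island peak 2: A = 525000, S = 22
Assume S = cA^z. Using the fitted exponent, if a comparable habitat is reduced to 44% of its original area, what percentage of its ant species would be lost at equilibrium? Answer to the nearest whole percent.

19%

z = ln(22/6) / ln(525000/3050) = 1.2993 / 5.1483 = 0.2524
S_new/S_old = (A_new/A_old)^z = 0.44^0.2524 = exp(0.2524 × -0.8210) = 0.8129
Fraction lost = 1 − 0.8129 = 0.1871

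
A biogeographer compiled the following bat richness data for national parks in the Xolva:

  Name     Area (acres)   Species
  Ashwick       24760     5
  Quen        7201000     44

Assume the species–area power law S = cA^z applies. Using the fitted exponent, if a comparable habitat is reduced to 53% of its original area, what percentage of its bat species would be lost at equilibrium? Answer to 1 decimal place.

21.6%

z = ln(44/5) / ln(7201000/24760) = 2.1748 / 5.6727 = 0.3834
S_new/S_old = (A_new/A_old)^z = 0.53^0.3834 = exp(0.3834 × -0.6349) = 0.784
Fraction lost = 1 − 0.784 = 0.216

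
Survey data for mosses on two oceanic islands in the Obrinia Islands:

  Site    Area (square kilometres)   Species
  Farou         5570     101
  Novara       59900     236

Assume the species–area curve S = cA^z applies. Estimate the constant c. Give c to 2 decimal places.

z = ln(S₂/S₁) / ln(A₂/A₁) = ln(236/101) / ln(59900/5570) = 0.8487 / 2.3753 = 0.3573
c = S₁ / A₁^z = 101 / 5570^0.3573 = 101 / 21.8 = 4.633

4.63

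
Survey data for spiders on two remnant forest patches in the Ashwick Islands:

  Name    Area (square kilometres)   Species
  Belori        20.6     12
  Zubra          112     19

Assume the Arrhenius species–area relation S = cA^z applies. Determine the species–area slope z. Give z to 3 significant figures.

Taking logs: ln S = ln c + z ln A, so z = (ln S₂ − ln S₁)/(ln A₂ − ln A₁).
z = ln(19/12) / ln(112/20.6) = ln(1.583) / ln(5.437) = 0.4595 / 1.6932 = 0.2714

0.271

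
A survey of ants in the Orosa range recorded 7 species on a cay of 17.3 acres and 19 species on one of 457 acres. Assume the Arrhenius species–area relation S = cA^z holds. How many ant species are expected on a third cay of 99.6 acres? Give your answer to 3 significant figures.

11.9

z = ln(19/7) / ln(457/17.3) = 0.9985 / 3.2740 = 0.3050
c = 7 / 17.3^0.3050 = 7 / 2.386 = 2.934
S₃ = 2.934 × 99.6^0.3050 = 2.934 × 4.069 ≈ 11.94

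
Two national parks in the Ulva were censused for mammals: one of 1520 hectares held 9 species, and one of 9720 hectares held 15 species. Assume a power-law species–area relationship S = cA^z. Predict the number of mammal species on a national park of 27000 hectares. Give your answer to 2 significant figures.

20

z = ln(15/9) / ln(9720/1520) = 0.5108 / 1.8555 = 0.2753
c = 9 / 1520^0.2753 = 9 / 7.516 = 1.197
S₃ = 1.197 × 27000^0.2753 = 1.197 × 16.6 ≈ 19.87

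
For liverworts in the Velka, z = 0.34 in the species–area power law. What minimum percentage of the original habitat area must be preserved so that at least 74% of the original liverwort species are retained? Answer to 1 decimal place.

Need (A_new/A_old)^0.34 = 0.74, so A_new/A_old = 0.74^(1/0.34) = 0.74^2.941
ln(A_new/A_old) = ln 0.74 / 0.34 = -0.3011 / 0.34 = -0.8856
A_new/A_old = e^-0.8856 ≈ 0.4125

41.2%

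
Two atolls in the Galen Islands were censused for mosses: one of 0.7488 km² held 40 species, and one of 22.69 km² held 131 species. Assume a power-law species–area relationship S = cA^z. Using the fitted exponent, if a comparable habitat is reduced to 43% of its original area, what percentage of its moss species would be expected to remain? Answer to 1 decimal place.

z = ln(131/40) / ln(22.69/0.7488) = 1.1863 / 3.4112 = 0.3478
S_new/S_old = (A_new/A_old)^z = 0.43^0.3478 = exp(0.3478 × -0.8440) = 0.7456

74.6%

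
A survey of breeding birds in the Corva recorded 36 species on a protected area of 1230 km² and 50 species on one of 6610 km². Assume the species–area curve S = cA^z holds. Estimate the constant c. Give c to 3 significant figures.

z = ln(S₂/S₁) / ln(A₂/A₁) = ln(50/36) / ln(6610/1230) = 0.3285 / 1.6816 = 0.1954
c = S₁ / A₁^z = 36 / 1230^0.1954 = 36 / 4.014 = 8.968

8.97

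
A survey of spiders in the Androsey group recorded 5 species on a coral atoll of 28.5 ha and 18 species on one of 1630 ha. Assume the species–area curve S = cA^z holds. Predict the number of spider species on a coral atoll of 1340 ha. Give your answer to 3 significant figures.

16.9

z = ln(18/5) / ln(1630/28.5) = 1.2809 / 4.0464 = 0.3166
c = 5 / 28.5^0.3166 = 5 / 2.888 = 1.732
S₃ = 1.732 × 1340^0.3166 = 1.732 × 9.77 ≈ 16.92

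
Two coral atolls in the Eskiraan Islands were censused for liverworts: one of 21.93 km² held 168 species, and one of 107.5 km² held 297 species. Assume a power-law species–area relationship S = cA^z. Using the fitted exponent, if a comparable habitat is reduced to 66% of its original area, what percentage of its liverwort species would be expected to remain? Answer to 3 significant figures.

86.2%

z = ln(297/168) / ln(107.5/21.93) = 0.5698 / 1.5896 = 0.3584
S_new/S_old = (A_new/A_old)^z = 0.66^0.3584 = exp(0.3584 × -0.4155) = 0.8616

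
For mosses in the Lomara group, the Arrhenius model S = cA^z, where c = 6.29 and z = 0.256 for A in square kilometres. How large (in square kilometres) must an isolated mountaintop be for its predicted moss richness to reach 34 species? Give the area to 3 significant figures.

729 square kilometres

34 = 6.29 × A^0.256  ⇒  A^0.256 = 34/6.29 = 5.405
ln A = ln(5.405) / 0.256 = 1.6874 / 0.256 = 6.5914
A = e^6.5914 ≈ 728.8 square kilometres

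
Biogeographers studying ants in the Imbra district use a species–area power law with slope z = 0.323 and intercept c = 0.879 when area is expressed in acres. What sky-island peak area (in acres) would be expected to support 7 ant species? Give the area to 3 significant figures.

7 = 0.879 × A^0.323  ⇒  A^0.323 = 7/0.879 = 7.964
ln A = ln(7.964) / 0.323 = 2.0749 / 0.323 = 6.4238
A = e^6.4238 ≈ 616.3 acres

616 acres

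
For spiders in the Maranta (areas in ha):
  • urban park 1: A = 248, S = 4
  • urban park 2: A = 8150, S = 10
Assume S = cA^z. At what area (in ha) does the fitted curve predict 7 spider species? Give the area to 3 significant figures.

z = ln(10/4) / ln(8150/248) = 0.9163 / 3.4923 = 0.2624
c = 4 / 248^0.2624 = 4 / 4.248 = 0.9415
A = (7/0.9415)^(1/0.2624) ⇒ ln A = ln(7.435)/0.2624 = 7.6463
A = e^7.6463 ≈ 2093 ha

2090 ha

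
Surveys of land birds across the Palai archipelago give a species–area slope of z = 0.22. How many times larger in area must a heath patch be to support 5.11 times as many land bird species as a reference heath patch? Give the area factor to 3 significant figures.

(A₂/A₁)^0.22 = 5.11, so A₂/A₁ = 5.11^(1/0.22) = 5.11^4.545
ln(A₂/A₁) = ln 5.11 / 0.22 = 1.6312 / 0.22 = 7.4145
A₂/A₁ = e^7.4145 ≈ 1660

1660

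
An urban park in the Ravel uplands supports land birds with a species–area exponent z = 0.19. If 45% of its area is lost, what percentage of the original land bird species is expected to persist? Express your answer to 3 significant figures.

S_new/S_old = (A_new/A_old)^z = 0.55^0.19
= exp(0.19 × ln 0.55) = exp(0.19 × -0.5978) = exp(-0.1136) ≈ 0.8926

89.3%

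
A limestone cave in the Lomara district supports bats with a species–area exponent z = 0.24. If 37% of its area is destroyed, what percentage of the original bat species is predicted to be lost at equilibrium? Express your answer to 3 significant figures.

S_new/S_old = (A_new/A_old)^z = 0.63^0.24
= exp(0.24 × ln 0.63) = exp(0.24 × -0.4620) = exp(-0.1109) ≈ 0.895
Fraction lost = 1 − 0.895 = 0.105

10.5%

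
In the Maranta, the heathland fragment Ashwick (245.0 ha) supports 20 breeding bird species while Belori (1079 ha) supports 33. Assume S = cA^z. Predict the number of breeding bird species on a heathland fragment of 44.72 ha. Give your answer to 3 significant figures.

11.3

z = ln(33/20) / ln(1079/245) = 0.5008 / 1.4825 = 0.3378
c = 20 / 245^0.3378 = 20 / 6.412 = 3.119
S₃ = 3.119 × 44.72^0.3378 = 3.119 × 3.61 ≈ 11.26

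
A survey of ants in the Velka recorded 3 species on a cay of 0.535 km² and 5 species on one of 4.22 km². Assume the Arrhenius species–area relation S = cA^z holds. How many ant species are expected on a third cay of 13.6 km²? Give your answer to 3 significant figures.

6.68

z = ln(5/3) / ln(4.22/0.535) = 0.5108 / 2.0653 = 0.2473
c = 3 / 0.535^0.2473 = 3 / 0.8567 = 3.502
S₃ = 3.502 × 13.6^0.2473 = 3.502 × 1.907 ≈ 6.678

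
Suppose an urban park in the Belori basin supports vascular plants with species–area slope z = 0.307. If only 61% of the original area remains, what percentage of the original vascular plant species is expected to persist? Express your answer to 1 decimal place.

85.9%

S_new/S_old = (A_new/A_old)^z = 0.61^0.307
= exp(0.307 × ln 0.61) = exp(0.307 × -0.4943) = exp(-0.1517) ≈ 0.8592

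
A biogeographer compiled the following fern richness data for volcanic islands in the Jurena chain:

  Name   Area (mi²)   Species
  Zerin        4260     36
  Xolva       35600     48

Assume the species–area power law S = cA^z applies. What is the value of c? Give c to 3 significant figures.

z = ln(S₂/S₁) / ln(A₂/A₁) = ln(48/36) / ln(35600/4260) = 0.2877 / 2.1231 = 0.1355
c = S₁ / A₁^z = 36 / 4260^0.1355 = 36 / 3.103 = 11.6

11.6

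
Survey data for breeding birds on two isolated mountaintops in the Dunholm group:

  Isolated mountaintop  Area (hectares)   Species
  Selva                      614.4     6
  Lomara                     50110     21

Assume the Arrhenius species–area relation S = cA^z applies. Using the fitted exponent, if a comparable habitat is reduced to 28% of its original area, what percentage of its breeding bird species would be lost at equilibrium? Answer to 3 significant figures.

z = ln(21/6) / ln(50110/614.4) = 1.2528 / 4.4013 = 0.2846
S_new/S_old = (A_new/A_old)^z = 0.28^0.2846 = exp(0.2846 × -1.2730) = 0.6961
Fraction lost = 1 − 0.6961 = 0.3039

30.4%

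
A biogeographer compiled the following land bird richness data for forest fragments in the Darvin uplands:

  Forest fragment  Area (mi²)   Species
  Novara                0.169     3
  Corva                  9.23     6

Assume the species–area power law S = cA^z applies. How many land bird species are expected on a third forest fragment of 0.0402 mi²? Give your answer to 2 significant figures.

z = ln(6/3) / ln(9.23/0.169) = 0.6931 / 4.0003 = 0.1733
c = 3 / 0.169^0.1733 = 3 / 0.7349 = 4.082
S₃ = 4.082 × 0.0402^0.1733 = 4.082 × 0.573 ≈ 2.339

2.3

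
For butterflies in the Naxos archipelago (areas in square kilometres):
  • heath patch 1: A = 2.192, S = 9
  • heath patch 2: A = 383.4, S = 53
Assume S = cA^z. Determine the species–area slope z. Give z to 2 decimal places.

Taking logs: ln S = ln c + z ln A, so z = (ln S₂ − ln S₁)/(ln A₂ − ln A₁).
z = ln(53/9) / ln(383.4/2.192) = ln(5.889) / ln(174.9) = 1.7731 / 5.1643 = 0.3433

0.34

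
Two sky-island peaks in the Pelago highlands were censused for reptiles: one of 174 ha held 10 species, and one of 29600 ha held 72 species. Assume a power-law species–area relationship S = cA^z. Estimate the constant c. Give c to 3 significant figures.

1.38

z = ln(S₂/S₁) / ln(A₂/A₁) = ln(72/10) / ln(29600/174) = 1.9741 / 5.1365 = 0.3843
c = S₁ / A₁^z = 10 / 174^0.3843 = 10 / 7.263 = 1.377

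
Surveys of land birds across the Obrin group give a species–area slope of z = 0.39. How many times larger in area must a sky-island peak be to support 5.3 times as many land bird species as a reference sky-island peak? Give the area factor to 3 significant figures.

72.0

(A₂/A₁)^0.39 = 5.3, so A₂/A₁ = 5.3^(1/0.39) = 5.3^2.564
ln(A₂/A₁) = ln 5.3 / 0.39 = 1.6677 / 0.39 = 4.2762
A₂/A₁ = e^4.2762 ≈ 71.96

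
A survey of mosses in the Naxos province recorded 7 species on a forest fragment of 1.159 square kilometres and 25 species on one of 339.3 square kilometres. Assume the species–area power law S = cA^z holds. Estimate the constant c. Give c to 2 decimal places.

6.77

z = ln(S₂/S₁) / ln(A₂/A₁) = ln(25/7) / ln(339.3/1.159) = 1.2730 / 5.6793 = 0.2241
c = S₁ / A₁^z = 7 / 1.159^0.2241 = 7 / 1.034 = 6.772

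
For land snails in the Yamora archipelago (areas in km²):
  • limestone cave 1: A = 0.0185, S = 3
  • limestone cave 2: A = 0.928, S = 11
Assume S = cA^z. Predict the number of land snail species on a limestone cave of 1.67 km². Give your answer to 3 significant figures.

z = ln(11/3) / ln(0.928/0.0185) = 1.2993 / 3.9153 = 0.3319
c = 3 / 0.0185^0.3319 = 3 / 0.266 = 11.28
S₃ = 11.28 × 1.67^0.3319 = 11.28 × 1.186 ≈ 13.37

13.4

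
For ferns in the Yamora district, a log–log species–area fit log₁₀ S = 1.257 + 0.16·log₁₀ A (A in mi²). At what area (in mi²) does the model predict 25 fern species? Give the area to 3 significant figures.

25 = 18.07 × A^0.16  ⇒  A^0.16 = 25/18.07 = 1.383
ln A = ln(1.383) / 0.16 = 0.3245 / 0.16 = 2.0283
A = e^2.0283 ≈ 7.601 mi²

7.60 mi²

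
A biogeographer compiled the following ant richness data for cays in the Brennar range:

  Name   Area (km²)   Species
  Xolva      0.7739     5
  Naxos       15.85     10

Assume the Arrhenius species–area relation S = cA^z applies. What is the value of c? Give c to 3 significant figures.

5.30

z = ln(S₂/S₁) / ln(A₂/A₁) = ln(10/5) / ln(15.85/0.7739) = 0.6931 / 3.0195 = 0.2296
c = S₁ / A₁^z = 5 / 0.7739^0.2296 = 5 / 0.9429 = 5.303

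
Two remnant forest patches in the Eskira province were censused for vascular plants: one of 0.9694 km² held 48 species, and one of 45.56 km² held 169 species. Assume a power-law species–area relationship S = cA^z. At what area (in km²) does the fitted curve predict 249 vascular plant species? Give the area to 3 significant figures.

149 km²

z = ln(169/48) / ln(45.56/0.9694) = 1.2587 / 3.8501 = 0.3269
c = 48 / 0.9694^0.3269 = 48 / 0.9899 = 48.49
A = (249/48.49)^(1/0.3269) ⇒ ln A = ln(5.135)/0.3269 = 5.0045
A = e^5.0045 ≈ 149.1 km²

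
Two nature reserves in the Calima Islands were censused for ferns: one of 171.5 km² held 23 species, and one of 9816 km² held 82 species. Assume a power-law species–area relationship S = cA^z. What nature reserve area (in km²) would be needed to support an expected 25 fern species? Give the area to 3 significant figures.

z = ln(82/23) / ln(9816/171.5) = 1.2712 / 4.0472 = 0.3141
c = 23 / 171.5^0.3141 = 23 / 5.033 = 4.57
A = (25/4.57)^(1/0.3141) ⇒ ln A = ln(5.47)/0.3141 = 5.4100
A = e^5.4100 ≈ 223.6 km²

224 km²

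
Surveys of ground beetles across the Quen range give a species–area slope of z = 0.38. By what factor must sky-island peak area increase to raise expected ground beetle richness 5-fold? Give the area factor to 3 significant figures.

(A₂/A₁)^0.38 = 5, so A₂/A₁ = 5^(1/0.38) = 5^2.632
ln(A₂/A₁) = ln 5 / 0.38 = 1.6094 / 0.38 = 4.2354
A₂/A₁ = e^4.2354 ≈ 69.09

69.1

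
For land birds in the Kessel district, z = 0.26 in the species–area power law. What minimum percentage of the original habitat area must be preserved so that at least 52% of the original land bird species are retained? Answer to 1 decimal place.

8.1%

Need (A_new/A_old)^0.26 = 0.52, so A_new/A_old = 0.52^(1/0.26) = 0.52^3.846
ln(A_new/A_old) = ln 0.52 / 0.26 = -0.6539 / 0.26 = -2.5151
A_new/A_old = e^-2.5151 ≈ 0.08085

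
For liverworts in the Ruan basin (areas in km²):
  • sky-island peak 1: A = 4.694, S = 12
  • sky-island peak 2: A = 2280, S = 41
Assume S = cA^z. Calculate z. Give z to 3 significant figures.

Taking logs: ln S = ln c + z ln A, so z = (ln S₂ − ln S₁)/(ln A₂ − ln A₁).
z = ln(41/12) / ln(2280/4.694) = ln(3.417) / ln(485.7) = 1.2287 / 6.1856 = 0.1986

0.199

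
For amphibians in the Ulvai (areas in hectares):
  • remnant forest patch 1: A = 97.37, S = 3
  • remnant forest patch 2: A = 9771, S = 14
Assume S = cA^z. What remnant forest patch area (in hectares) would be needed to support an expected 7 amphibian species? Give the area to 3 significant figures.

1230 hectares

z = ln(14/3) / ln(9771/97.37) = 1.5404 / 4.6087 = 0.3343
c = 3 / 97.37^0.3343 = 3 / 4.62 = 0.6494
A = (7/0.6494)^(1/0.3343) ⇒ ln A = ln(10.78)/0.3343 = 7.1134
A = e^7.1134 ≈ 1228 hectares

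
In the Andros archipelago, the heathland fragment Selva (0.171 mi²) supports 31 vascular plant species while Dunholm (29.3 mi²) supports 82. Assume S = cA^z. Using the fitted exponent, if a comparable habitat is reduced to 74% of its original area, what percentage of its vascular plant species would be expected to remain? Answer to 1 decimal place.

94.5%

z = ln(82/31) / ln(29.3/0.171) = 0.9727 / 5.1437 = 0.1891
S_new/S_old = (A_new/A_old)^z = 0.74^0.1891 = exp(0.1891 × -0.3011) = 0.9446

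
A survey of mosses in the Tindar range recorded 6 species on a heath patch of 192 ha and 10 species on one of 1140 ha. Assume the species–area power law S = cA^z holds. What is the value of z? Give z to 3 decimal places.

0.287

Taking logs: ln S = ln c + z ln A, so z = (ln S₂ − ln S₁)/(ln A₂ − ln A₁).
z = ln(10/6) / ln(1140/192) = ln(1.667) / ln(5.938) = 0.5108 / 1.7813 = 0.2868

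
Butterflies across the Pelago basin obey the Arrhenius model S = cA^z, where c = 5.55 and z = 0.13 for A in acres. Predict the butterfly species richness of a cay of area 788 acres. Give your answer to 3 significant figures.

13.2

S = 5.55 × 788^0.13
ln S = ln 5.55 + 0.13 × ln 788 = 1.7138 + 0.13 × 6.6695 = 2.5808
S = e^2.5808 ≈ 13.21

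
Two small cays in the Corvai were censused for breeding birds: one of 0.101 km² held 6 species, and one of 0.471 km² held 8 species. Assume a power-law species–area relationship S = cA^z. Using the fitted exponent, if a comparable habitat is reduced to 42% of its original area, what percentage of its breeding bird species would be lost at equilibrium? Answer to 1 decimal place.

z = ln(8/6) / ln(0.471/0.101) = 0.2877 / 1.5397 = 0.1868
S_new/S_old = (A_new/A_old)^z = 0.42^0.1868 = exp(0.1868 × -0.8675) = 0.8504
Fraction lost = 1 − 0.8504 = 0.1496

15.0%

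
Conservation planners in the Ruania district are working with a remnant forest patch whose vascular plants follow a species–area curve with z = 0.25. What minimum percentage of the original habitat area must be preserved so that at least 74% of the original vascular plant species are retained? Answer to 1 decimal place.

30.0%

Need (A_new/A_old)^0.25 = 0.74, so A_new/A_old = 0.74^(1/0.25) = 0.74^4
ln(A_new/A_old) = ln 0.74 / 0.25 = -0.3011 / 0.25 = -1.2044
A_new/A_old = e^-1.2044 ≈ 0.2999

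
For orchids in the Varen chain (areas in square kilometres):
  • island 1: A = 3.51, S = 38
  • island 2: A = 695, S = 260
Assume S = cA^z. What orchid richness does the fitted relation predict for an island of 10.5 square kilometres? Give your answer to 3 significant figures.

z = ln(260/38) / ln(695/3.51) = 1.9231 / 5.2883 = 0.3637
c = 38 / 3.51^0.3637 = 38 / 1.579 = 24.07
S₃ = 24.07 × 10.5^0.3637 = 24.07 × 2.352 ≈ 56.6

56.6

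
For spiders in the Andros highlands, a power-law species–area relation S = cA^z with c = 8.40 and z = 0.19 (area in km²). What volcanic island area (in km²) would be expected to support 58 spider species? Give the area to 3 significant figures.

26100 km²

58 = 8.4 × A^0.19  ⇒  A^0.19 = 58/8.4 = 6.905
ln A = ln(6.905) / 0.19 = 1.9322 / 0.19 = 10.1695
A = e^10.1695 ≈ 26096 km²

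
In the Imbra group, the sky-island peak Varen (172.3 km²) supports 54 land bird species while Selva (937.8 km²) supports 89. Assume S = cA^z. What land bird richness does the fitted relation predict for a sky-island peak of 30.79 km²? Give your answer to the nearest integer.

32

z = ln(89/54) / ln(937.8/172.3) = 0.4997 / 1.6943 = 0.2949
c = 54 / 172.3^0.2949 = 54 / 4.565 = 11.83
S₃ = 11.83 × 30.79^0.2949 = 11.83 × 2.747 ≈ 32.5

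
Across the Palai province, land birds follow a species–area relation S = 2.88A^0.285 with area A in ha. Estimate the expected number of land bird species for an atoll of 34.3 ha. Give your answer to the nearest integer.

8

S = 2.88 × 34.3^0.285 = 2.88 × 2.739 ≈ 7.888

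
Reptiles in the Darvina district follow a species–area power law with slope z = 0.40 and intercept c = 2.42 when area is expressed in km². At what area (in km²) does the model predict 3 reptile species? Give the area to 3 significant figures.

3 = 2.42 × A^0.4  ⇒  A^0.4 = 3/2.42 = 1.24
ln A = ln(1.24) / 0.4 = 0.2148 / 0.4 = 0.5371
A = e^0.5371 ≈ 1.711 km²

1.71 km²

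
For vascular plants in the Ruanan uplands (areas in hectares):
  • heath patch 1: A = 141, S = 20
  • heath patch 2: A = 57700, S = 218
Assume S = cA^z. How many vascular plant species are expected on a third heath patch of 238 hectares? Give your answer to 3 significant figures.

24.6

z = ln(218/20) / ln(57700/141) = 2.3888 / 6.0143 = 0.3972
c = 20 / 141^0.3972 = 20 / 7.139 = 2.802
S₃ = 2.802 × 238^0.3972 = 2.802 × 8.789 ≈ 24.62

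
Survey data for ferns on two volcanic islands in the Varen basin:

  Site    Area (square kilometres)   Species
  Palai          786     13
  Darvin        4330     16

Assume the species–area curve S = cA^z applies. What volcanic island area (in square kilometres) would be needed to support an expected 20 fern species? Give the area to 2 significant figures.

z = ln(16/13) / ln(4330/786) = 0.2076 / 1.7064 = 0.1217
c = 13 / 786^0.1217 = 13 / 2.251 = 5.776
A = (20/5.776)^(1/0.1217) ⇒ ln A = ln(3.463)/0.1217 = 10.2071
A = e^10.2071 ≈ 27095 square kilometres

27000 square kilometres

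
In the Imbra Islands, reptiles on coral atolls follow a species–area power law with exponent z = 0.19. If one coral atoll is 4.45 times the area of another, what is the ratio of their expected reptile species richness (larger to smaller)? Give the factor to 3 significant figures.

1.33

S₂/S₁ = (A₂/A₁)^z = 4.45^0.19
ln(S₂/S₁) = 0.19 × ln 4.45 = 0.19 × 1.4929 = 0.2837
S₂/S₁ = e^0.2837 ≈ 1.328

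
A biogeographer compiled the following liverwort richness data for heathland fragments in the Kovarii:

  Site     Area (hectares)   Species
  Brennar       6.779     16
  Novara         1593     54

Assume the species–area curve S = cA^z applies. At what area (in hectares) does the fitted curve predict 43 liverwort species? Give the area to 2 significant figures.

z = ln(54/16) / ln(1593/6.779) = 1.2164 / 5.4595 = 0.2228
c = 16 / 6.779^0.2228 = 16 / 1.532 = 10.45
A = (43/10.45)^(1/0.2228) ⇒ ln A = ln(4.117)/0.2228 = 6.3510
A = e^6.3510 ≈ 573.1 hectares

570 hectares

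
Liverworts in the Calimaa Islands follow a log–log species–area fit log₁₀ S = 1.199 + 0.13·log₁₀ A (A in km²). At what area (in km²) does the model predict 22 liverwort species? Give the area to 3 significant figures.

22 = 15.81 × A^0.13  ⇒  A^0.13 = 22/15.81 = 1.391
ln A = ln(1.391) / 0.13 = 0.3302 / 0.13 = 2.5403
A = e^2.5403 ≈ 12.68 km²

12.7 km²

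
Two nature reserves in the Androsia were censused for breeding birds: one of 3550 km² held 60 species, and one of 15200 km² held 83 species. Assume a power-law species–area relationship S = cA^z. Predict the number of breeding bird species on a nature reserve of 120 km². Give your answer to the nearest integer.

z = ln(83/60) / ln(15200/3550) = 0.3245 / 1.4543 = 0.2231
c = 60 / 3550^0.2231 = 60 / 6.196 = 9.683
S₃ = 9.683 × 120^0.2231 = 9.683 × 2.91 ≈ 28.18

28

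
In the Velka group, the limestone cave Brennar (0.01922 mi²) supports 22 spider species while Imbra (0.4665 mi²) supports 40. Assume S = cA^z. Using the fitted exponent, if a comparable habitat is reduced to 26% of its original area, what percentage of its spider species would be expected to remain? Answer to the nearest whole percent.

78%

z = ln(40/22) / ln(0.4665/0.01922) = 0.5978 / 3.1893 = 0.1875
S_new/S_old = (A_new/A_old)^z = 0.26^0.1875 = exp(0.1875 × -1.3471) = 0.7768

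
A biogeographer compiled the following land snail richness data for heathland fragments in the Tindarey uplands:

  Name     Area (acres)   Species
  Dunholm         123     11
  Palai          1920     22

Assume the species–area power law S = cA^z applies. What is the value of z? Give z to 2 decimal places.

Taking logs: ln S = ln c + z ln A, so z = (ln S₂ − ln S₁)/(ln A₂ − ln A₁).
z = ln(22/11) / ln(1920/123) = ln(2) / ln(15.61) = 0.6931 / 2.7479 = 0.2522

0.25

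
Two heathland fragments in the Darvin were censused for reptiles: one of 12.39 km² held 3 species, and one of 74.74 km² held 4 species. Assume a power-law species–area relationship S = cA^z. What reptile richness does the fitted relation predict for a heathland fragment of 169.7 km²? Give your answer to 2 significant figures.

4.6

z = ln(4/3) / ln(74.74/12.39) = 0.2877 / 1.7971 = 0.1601
c = 3 / 12.39^0.1601 = 3 / 1.496 = 2.005
S₃ = 2.005 × 169.7^0.1601 = 2.005 × 2.275 ≈ 4.561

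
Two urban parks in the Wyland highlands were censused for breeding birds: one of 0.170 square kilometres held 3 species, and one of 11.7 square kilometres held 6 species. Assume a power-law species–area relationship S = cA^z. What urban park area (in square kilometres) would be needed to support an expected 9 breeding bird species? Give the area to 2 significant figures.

z = ln(6/3) / ln(11.7/0.17) = 0.6931 / 4.2315 = 0.1638
c = 3 / 0.17^0.1638 = 3 / 0.7481 = 4.01
A = (9/4.01)^(1/0.1638) ⇒ ln A = ln(2.244)/0.1638 = 4.9349
A = e^4.9349 ≈ 139.1 square kilometres

140 square kilometres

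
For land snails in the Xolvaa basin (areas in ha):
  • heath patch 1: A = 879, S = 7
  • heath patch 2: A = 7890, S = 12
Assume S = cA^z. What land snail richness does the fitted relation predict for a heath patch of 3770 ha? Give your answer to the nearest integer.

z = ln(12/7) / ln(7890/879) = 0.5390 / 2.1946 = 0.2456
c = 7 / 879^0.2456 = 7 / 5.285 = 1.324
S₃ = 1.324 × 3770^0.2456 = 1.324 × 7.557 ≈ 10.01

10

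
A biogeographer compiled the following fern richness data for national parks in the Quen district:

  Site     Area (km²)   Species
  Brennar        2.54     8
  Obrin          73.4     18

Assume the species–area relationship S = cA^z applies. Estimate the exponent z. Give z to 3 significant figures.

Taking logs: ln S = ln c + z ln A, so z = (ln S₂ − ln S₁)/(ln A₂ − ln A₁).
z = ln(18/8) / ln(73.4/2.54) = ln(2.25) / ln(28.9) = 0.8109 / 3.3638 = 0.2411

0.241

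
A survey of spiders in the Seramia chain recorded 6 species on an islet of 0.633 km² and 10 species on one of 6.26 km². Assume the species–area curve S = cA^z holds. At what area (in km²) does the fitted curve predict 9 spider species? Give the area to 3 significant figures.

z = ln(10/6) / ln(6.26/0.633) = 0.5108 / 2.2915 = 0.2229
c = 6 / 0.633^0.2229 = 6 / 0.9031 = 6.644
A = (9/6.644)^(1/0.2229) ⇒ ln A = ln(1.355)/0.2229 = 1.3616
A = e^1.3616 ≈ 3.902 km²

3.90 km²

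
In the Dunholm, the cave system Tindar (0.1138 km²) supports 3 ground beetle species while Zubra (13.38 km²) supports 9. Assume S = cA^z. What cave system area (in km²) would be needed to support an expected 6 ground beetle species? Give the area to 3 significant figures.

z = ln(9/3) / ln(13.38/0.1138) = 1.0986 / 4.7671 = 0.2305
c = 3 / 0.1138^0.2305 = 3 / 0.606 = 4.95
A = (6/4.95)^(1/0.2305) ⇒ ln A = ln(1.212)/0.2305 = 0.8344
A = e^0.8344 ≈ 2.303 km²

2.30 km²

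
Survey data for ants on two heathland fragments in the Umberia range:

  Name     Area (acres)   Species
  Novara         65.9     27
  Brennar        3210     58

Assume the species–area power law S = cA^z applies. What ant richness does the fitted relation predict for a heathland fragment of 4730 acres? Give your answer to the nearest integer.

63

z = ln(58/27) / ln(3210/65.9) = 0.7646 / 3.8859 = 0.1968
c = 27 / 65.9^0.1968 = 27 / 2.28 = 11.84
S₃ = 11.84 × 4730^0.1968 = 11.84 × 5.285 ≈ 62.6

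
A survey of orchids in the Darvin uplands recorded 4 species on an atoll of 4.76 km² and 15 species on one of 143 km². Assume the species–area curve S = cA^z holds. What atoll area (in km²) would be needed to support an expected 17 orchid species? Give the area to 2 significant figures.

200 km²

z = ln(15/4) / ln(143/4.76) = 1.3218 / 3.4026 = 0.3885
c = 4 / 4.76^0.3885 = 4 / 1.833 = 2.182
A = (17/2.182)^(1/0.3885) ⇒ ln A = ln(7.791)/0.3885 = 5.2851
A = e^5.2851 ≈ 197.4 km²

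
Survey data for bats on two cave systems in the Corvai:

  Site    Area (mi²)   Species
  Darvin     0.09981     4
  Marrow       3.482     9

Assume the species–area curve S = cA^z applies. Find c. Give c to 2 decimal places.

z = ln(S₂/S₁) / ln(A₂/A₁) = ln(9/4) / ln(3.482/0.09981) = 0.8109 / 3.5521 = 0.2283
c = S₁ / A₁^z = 4 / 0.09981^0.2283 = 4 / 0.5909 = 6.769

6.77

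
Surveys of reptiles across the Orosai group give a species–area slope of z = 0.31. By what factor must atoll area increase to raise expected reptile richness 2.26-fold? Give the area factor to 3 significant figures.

13.9

(A₂/A₁)^0.31 = 2.26, so A₂/A₁ = 2.26^(1/0.31) = 2.26^3.226
ln(A₂/A₁) = ln 2.26 / 0.31 = 0.8154 / 0.31 = 2.6302
A₂/A₁ = e^2.6302 ≈ 13.88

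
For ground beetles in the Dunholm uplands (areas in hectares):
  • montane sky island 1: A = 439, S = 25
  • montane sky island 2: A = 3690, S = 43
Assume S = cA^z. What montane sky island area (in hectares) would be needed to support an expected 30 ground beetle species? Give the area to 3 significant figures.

898 hectares

z = ln(43/25) / ln(3690/439) = 0.5423 / 2.1289 = 0.2547
c = 25 / 439^0.2547 = 25 / 4.711 = 5.306
A = (30/5.306)^(1/0.2547) ⇒ ln A = ln(5.654)/0.2547 = 6.8002
A = e^6.8002 ≈ 898 hectares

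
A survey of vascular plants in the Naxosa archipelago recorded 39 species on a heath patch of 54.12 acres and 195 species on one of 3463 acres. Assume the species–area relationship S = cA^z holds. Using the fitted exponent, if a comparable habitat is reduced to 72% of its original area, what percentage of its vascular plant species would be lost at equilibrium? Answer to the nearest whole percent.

z = ln(195/39) / ln(3463/54.12) = 1.6094 / 4.1587 = 0.3870
S_new/S_old = (A_new/A_old)^z = 0.72^0.3870 = exp(0.3870 × -0.3285) = 0.8806
Fraction lost = 1 − 0.8806 = 0.1194

12%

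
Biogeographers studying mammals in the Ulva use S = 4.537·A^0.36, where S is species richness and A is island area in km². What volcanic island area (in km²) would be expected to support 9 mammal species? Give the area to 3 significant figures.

9 = 4.537 × A^0.36  ⇒  A^0.36 = 9/4.537 = 1.984
ln A = ln(1.984) / 0.36 = 0.6850 / 0.36 = 1.9027
A = e^1.9027 ≈ 6.704 km²

6.70 km²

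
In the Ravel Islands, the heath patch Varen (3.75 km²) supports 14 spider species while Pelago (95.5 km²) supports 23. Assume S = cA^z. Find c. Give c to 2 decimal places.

11.43

z = ln(S₂/S₁) / ln(A₂/A₁) = ln(23/14) / ln(95.5/3.75) = 0.4964 / 3.2374 = 0.1533
c = S₁ / A₁^z = 14 / 3.75^0.1533 = 14 / 1.225 = 11.43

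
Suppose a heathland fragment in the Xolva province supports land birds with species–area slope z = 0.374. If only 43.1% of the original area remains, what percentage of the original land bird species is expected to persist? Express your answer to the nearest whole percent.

S_new/S_old = (A_new/A_old)^z = 0.431^0.374
= exp(0.374 × ln 0.431) = exp(0.374 × -0.8416) = exp(-0.3148) ≈ 0.73

73%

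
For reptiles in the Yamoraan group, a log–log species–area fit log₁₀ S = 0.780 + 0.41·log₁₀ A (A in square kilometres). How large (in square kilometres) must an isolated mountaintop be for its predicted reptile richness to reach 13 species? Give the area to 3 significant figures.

13 = 6.026 × A^0.41  ⇒  A^0.41 = 13/6.026 = 2.157
ln A = ln(2.157) / 0.41 = 0.7689 / 0.41 = 1.8754
A = e^1.8754 ≈ 6.524 square kilometres

6.52 square kilometres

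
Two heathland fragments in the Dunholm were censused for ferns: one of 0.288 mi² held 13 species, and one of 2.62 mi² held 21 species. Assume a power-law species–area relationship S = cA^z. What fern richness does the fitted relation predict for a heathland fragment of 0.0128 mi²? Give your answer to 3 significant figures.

z = ln(21/13) / ln(2.62/0.288) = 0.4796 / 2.2080 = 0.2172
c = 13 / 0.288^0.2172 = 13 / 0.7631 = 17.04
S₃ = 17.04 × 0.0128^0.2172 = 17.04 × 0.388 ≈ 6.611

6.61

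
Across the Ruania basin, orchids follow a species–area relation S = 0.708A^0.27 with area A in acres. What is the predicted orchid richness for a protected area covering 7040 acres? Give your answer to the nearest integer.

S = 0.708 × 7040^0.27
ln S = ln 0.708 + 0.27 × ln 7040 = -0.3453 + 0.27 × 8.8594 = 2.0467
S = e^2.0467 ≈ 7.742

8 species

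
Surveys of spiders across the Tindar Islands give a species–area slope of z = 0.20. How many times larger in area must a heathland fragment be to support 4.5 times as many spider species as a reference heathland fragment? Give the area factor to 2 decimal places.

(A₂/A₁)^0.2 = 4.5, so A₂/A₁ = 4.5^(1/0.2) = 4.5^5
ln(A₂/A₁) = ln 4.5 / 0.2 = 1.5041 / 0.2 = 7.5204
A₂/A₁ = e^7.5204 ≈ 1845

1845.28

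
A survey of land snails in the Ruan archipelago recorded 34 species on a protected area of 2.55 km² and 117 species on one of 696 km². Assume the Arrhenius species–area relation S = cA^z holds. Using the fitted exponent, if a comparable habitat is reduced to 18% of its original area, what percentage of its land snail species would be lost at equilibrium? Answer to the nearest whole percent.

31%

z = ln(117/34) / ln(696/2.55) = 1.2358 / 5.6093 = 0.2203
S_new/S_old = (A_new/A_old)^z = 0.18^0.2203 = exp(0.2203 × -1.7148) = 0.6854
Fraction lost = 1 − 0.6854 = 0.3146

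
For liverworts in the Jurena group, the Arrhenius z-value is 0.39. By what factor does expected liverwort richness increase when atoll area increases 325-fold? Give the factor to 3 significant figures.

S₂/S₁ = (A₂/A₁)^z = 325^0.39
ln(S₂/S₁) = 0.39 × ln 325 = 0.39 × 5.7838 = 2.2557
S₂/S₁ = e^2.2557 ≈ 9.542

9.54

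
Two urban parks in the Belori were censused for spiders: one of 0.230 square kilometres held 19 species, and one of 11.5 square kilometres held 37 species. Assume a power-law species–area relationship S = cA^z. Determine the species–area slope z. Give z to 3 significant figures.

Taking logs: ln S = ln c + z ln A, so z = (ln S₂ − ln S₁)/(ln A₂ − ln A₁).
z = ln(37/19) / ln(11.5/0.23) = ln(1.947) / ln(50) = 0.6665 / 3.9120 = 0.1704

0.170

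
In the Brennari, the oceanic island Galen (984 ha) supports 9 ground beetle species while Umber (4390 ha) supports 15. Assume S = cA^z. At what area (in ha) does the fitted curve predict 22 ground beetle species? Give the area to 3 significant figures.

z = ln(15/9) / ln(4390/984) = 0.5108 / 1.4955 = 0.3416
c = 9 / 984^0.3416 = 9 / 10.53 = 0.8548
A = (22/0.8548)^(1/0.3416) ⇒ ln A = ln(25.74)/0.3416 = 9.5083
A = e^9.5083 ≈ 13471 ha

13500 ha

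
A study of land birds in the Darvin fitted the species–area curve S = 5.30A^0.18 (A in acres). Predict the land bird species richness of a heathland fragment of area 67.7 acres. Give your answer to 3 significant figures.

11.3

S = 5.3 × 67.7^0.18
ln S = ln 5.3 + 0.18 × ln 67.7 = 1.6677 + 0.18 × 4.2151 = 2.4264
S = e^2.4264 ≈ 11.32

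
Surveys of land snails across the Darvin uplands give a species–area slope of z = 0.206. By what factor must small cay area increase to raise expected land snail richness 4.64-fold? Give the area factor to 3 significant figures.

(A₂/A₁)^0.206 = 4.64, so A₂/A₁ = 4.64^(1/0.206) = 4.64^4.854
ln(A₂/A₁) = ln 4.64 / 0.206 = 1.5347 / 0.206 = 7.4501
A₂/A₁ = e^7.4501 ≈ 1720

1720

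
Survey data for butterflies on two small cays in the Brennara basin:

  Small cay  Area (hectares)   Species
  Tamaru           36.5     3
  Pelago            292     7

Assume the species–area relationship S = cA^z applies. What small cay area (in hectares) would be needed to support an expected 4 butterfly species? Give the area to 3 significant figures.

z = ln(7/3) / ln(292/36.5) = 0.8473 / 2.0794 = 0.4075
c = 3 / 36.5^0.4075 = 3 / 4.331 = 0.6927
A = (4/0.6927)^(1/0.4075) ⇒ ln A = ln(5.775)/0.4075 = 4.3033
A = e^4.3033 ≈ 73.95 hectares

73.9 hectares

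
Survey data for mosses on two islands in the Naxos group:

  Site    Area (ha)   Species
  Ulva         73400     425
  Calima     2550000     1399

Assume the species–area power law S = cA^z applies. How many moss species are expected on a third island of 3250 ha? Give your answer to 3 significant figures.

z = ln(1399/425) / ln(2550000/73400) = 1.1914 / 3.5479 = 0.3358
c = 425 / 73400^0.3358 = 425 / 43.05 = 9.873
S₃ = 9.873 × 3250^0.3358 = 9.873 × 15.11 ≈ 149.2

149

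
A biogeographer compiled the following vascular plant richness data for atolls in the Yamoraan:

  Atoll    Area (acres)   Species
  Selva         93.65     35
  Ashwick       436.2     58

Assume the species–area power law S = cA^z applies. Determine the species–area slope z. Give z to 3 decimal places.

Taking logs: ln S = ln c + z ln A, so z = (ln S₂ − ln S₁)/(ln A₂ − ln A₁).
z = ln(58/35) / ln(436.2/93.65) = ln(1.657) / ln(4.658) = 0.5051 / 1.5385 = 0.3283

0.328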